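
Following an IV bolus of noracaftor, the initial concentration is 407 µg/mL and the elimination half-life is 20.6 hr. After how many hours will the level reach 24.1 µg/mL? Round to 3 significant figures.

k = ln 2 / 20.6 = 0.03365 hr⁻¹
C(t) = C₀ e^(−kt)  ⇒  t = ln(C₀/C) / k
t = ln(407/24.1) / 0.03365 = 2.827 / 0.03365 ≈ 84.0 hours

84.0 hours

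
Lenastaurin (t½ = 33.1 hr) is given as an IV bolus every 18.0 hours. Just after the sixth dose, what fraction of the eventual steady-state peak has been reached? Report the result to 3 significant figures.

k = ln 2 / 33.1 = 0.02094 hr⁻¹
f_n = 1 − e^(−nkτ) = 1 − e^(−6 × 0.02094 × 18.0) = 1 − e^(−2.262) = 1 − 0.1042 ≈ 0.896

0.896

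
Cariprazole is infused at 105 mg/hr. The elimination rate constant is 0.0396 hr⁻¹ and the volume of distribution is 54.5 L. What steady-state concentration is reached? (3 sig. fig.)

CL = k · V = 0.0396 × 54.5 = 2.158 L/hr
Css = rate / CL = 105 / 2.158 ≈ 48.7 mg/L

48.7 mg/L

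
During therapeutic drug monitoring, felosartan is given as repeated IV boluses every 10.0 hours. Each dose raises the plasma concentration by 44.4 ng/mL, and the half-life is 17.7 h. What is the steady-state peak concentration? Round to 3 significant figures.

137 ng/mL

k = ln 2 / 17.7 = 0.03916 h⁻¹
Fraction remaining after one interval: e^(−kτ) = e^(−0.03916 × 10.0) = 0.6760
R = 1 / (1 − 0.6760) = 3.086
Css,max = 44.4 × 3.086 ≈ 137 ng/mL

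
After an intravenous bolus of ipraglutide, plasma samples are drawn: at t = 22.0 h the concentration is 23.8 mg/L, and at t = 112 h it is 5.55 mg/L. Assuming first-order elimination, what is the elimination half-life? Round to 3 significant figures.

42.8 hours

k = ln(C₁/C₂) / (t₂ − t₁) = ln(23.8/5.55) / (112 − 22.0)
  = 1.456 / 90.00 = 0.01618 h⁻¹
t½ = ln 2 / k = ln 2 / 0.01618 ≈ 42.8 hours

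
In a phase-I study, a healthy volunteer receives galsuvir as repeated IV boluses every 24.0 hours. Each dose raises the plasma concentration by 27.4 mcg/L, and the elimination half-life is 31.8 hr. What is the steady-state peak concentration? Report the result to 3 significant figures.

67.3 mcg/L

k = ln 2 / 31.8 = 0.02180 hr⁻¹
Fraction remaining after one interval: e^(−kτ) = e^(−0.02180 × 24.0) = 0.5927
R = 1 / (1 − 0.5927) = 2.455
Css,max = 27.4 × 2.455 ≈ 67.3 mcg/L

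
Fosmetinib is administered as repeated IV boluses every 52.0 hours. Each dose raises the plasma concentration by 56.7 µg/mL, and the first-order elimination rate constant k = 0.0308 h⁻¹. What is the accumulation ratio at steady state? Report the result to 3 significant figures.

Fraction remaining after one interval: e^(−kτ) = e^(−0.03080 × 52.0) = 0.2016
R = 1 / (1 − 0.2016) = 1 / 0.7984 ≈ 1.25

1.25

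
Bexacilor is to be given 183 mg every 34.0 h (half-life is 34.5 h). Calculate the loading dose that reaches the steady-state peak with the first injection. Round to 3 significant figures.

370 mg

k = ln 2 / 34.5 = 0.02009 h⁻¹
Accumulation ratio R = 1 / (1 − e^(−kτ)) = 1 / (1 − e^(−0.02009×34.0)) = 1 / (1 − 0.5050) = 2.020
Loading dose = maintenance dose × R = 183 × 2.020 ≈ 370 mg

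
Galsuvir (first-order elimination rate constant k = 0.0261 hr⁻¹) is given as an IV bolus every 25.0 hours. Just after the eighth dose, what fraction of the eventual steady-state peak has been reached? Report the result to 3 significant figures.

f_n = 1 − e^(−nkτ) = 1 − e^(−8 × 0.02610 × 25.0) = 1 − e^(−5.220) = 1 − 0.005407 ≈ 0.995

0.995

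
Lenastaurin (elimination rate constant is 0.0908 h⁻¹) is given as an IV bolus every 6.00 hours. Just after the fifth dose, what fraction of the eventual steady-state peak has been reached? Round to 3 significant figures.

f_n = 1 − e^(−nkτ) = 1 − e^(−5 × 0.09080 × 6.00) = 1 − e^(−2.724) = 1 − 0.06561 ≈ 0.934

0.934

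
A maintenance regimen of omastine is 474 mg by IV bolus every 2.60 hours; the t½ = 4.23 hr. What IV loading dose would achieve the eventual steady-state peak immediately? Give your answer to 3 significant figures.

1370 mg

k = ln 2 / 4.23 = 0.1639 hr⁻¹
Accumulation ratio R = 1 / (1 − e^(−kτ)) = 1 / (1 − e^(−0.1639×2.60)) = 1 / (1 − 0.6531) = 2.883
Loading dose = maintenance dose × R = 474 × 2.883 ≈ 1370 mg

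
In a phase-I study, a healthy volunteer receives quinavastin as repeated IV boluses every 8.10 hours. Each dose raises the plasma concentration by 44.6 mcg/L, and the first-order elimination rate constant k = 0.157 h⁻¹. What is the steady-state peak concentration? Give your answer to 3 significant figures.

Fraction remaining after one interval: e^(−kτ) = e^(−0.1570 × 8.10) = 0.2804
R = 1 / (1 − 0.2804) = 1.390
Css,max = 44.6 × 1.390 ≈ 62.0 mcg/L

62.0 mcg/L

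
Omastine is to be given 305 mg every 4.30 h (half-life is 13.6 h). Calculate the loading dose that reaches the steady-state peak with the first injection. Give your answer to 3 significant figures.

1550 mg

k = ln 2 / 13.6 = 0.05097 h⁻¹
Accumulation ratio R = 1 / (1 − e^(−kτ)) = 1 / (1 − e^(−0.05097×4.30)) = 1 / (1 − 0.8032) = 5.081
Loading dose = maintenance dose × R = 305 × 5.081 ≈ 1550 mg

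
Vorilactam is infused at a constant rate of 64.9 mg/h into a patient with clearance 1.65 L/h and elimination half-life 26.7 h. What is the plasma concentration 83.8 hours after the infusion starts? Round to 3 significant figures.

Css = rate / CL = 64.9 / 1.65 = 39.33 µg/mL
k = ln 2 / 26.7 = 0.02596 h⁻¹
C(t) = Css (1 − e^(−kt)) = 39.33 × (1 − e^(−2.175)) = 39.33 × 0.8864 ≈ 34.9 µg/mL

34.9 µg/mL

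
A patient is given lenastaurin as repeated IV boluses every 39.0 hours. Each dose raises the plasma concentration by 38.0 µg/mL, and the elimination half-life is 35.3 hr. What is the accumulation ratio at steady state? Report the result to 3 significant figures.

1.87

k = ln 2 / 35.3 = 0.01964 hr⁻¹
Fraction remaining after one interval: e^(−kτ) = e^(−0.01964 × 39.0) = 0.4650
R = 1 / (1 − 0.4650) = 1 / 0.5350 ≈ 1.87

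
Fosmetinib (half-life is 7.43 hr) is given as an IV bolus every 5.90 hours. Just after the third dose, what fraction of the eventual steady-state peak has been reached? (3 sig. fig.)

k = ln 2 / 7.43 = 0.09329 hr⁻¹
f_n = 1 − e^(−nkτ) = 1 − e^(−3 × 0.09329 × 5.90) = 1 − e^(−1.651) = 1 − 0.1918 ≈ 0.808

0.808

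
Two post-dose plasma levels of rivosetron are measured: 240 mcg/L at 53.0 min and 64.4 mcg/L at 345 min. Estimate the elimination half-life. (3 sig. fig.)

154 minutes

k = ln(C₁/C₂) / (t₂ − t₁) = ln(240/64.4) / (345 − 53.0)
  = 1.316 / 292.0 = 0.004505 min⁻¹
t½ = ln 2 / k = ln 2 / 0.004505 ≈ 154 minutes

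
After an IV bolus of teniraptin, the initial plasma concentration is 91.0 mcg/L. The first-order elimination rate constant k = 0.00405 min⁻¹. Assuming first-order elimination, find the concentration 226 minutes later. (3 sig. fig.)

36.4 mcg/L

C(t) = C₀ e^(−kt) = 91.0 × e^(−0.004050 × 226) = 91.0 × e^(−0.9153) = 91.0 × 0.4004 ≈ 36.4 mcg/L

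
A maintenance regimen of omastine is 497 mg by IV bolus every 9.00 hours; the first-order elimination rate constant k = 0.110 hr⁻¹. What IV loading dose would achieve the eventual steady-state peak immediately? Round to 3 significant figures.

791 mg

Accumulation ratio R = 1 / (1 − e^(−kτ)) = 1 / (1 − e^(−0.1100×9.00)) = 1 / (1 − 0.3716) = 1.591
Loading dose = maintenance dose × R = 497 × 1.591 ≈ 791 mg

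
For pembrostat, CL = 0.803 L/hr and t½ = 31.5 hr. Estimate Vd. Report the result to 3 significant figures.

36.5 L

k = ln 2 / t½ = ln 2 / 31.5 = 0.02200 hr⁻¹
V = CL / k = 0.803 / 0.02200 ≈ 36.5 L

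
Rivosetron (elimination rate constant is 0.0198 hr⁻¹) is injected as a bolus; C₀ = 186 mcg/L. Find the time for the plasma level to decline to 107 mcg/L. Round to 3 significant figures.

27.9 hours

C(t) = C₀ e^(−kt)  ⇒  t = ln(C₀/C) / k
t = ln(186/107) / 0.01980 = 0.5529 / 0.01980 ≈ 27.9 hours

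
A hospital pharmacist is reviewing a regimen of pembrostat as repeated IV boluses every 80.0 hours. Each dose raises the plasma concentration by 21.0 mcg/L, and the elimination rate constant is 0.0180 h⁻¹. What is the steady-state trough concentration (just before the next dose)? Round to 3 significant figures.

Fraction remaining after one interval: e^(−kτ) = e^(−0.01800 × 80.0) = 0.2369
R = 1 / (1 − 0.2369) = 1.310
Css,max = 21.0 × 1.310 = 27.52 mcg/L
Css,min = Css,max × e^(−kτ) = 27.52 × 0.2369 ≈ 6.52 mcg/L

6.52 mcg/L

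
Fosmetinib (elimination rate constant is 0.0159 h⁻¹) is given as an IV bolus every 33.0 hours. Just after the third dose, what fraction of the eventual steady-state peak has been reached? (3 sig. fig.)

f_n = 1 − e^(−nkτ) = 1 − e^(−3 × 0.01590 × 33.0) = 1 − e^(−1.574) = 1 − 0.2072 ≈ 0.793

0.793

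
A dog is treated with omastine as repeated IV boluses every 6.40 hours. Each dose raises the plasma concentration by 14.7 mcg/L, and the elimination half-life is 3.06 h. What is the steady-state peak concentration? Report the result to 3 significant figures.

k = ln 2 / 3.06 = 0.2265 h⁻¹
Fraction remaining after one interval: e^(−kτ) = e^(−0.2265 × 6.40) = 0.2346
R = 1 / (1 − 0.2346) = 1.307
Css,max = 14.7 × 1.307 ≈ 19.2 mcg/L

19.2 mcg/L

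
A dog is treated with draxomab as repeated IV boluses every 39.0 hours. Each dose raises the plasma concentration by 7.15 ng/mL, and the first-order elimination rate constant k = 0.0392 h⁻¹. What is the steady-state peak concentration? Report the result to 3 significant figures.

9.13 ng/mL

Fraction remaining after one interval: e^(−kτ) = e^(−0.03920 × 39.0) = 0.2168
R = 1 / (1 − 0.2168) = 1.277
Css,max = 7.15 × 1.277 ≈ 9.13 ng/mL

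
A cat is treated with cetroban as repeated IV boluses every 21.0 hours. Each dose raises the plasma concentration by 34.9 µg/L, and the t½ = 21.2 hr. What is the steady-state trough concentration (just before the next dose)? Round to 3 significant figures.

35.4 µg/L

k = ln 2 / 21.2 = 0.03270 hr⁻¹
Fraction remaining after one interval: e^(−kτ) = e^(−0.03270 × 21.0) = 0.5033
R = 1 / (1 − 0.5033) = 2.013
Css,max = 34.9 × 2.013 = 70.26 µg/L
Css,min = Css,max × e^(−kτ) = 70.26 × 0.5033 ≈ 35.4 µg/L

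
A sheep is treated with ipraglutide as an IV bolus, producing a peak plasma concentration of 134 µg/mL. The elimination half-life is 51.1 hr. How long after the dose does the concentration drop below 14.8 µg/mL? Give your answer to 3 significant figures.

k = ln 2 / 51.1 = 0.01356 hr⁻¹
C(t) = C₀ e^(−kt)  ⇒  t = ln(C₀/C) / k
t = ln(134/14.8) / 0.01356 = 2.203 / 0.01356 ≈ 162 hours

162 hours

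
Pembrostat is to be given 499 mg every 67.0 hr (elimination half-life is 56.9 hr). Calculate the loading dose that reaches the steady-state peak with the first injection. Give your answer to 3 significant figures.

k = ln 2 / 56.9 = 0.01218 hr⁻¹
Accumulation ratio R = 1 / (1 − e^(−kτ)) = 1 / (1 − e^(−0.01218×67.0)) = 1 / (1 − 0.4421) = 1.792
Loading dose = maintenance dose × R = 499 × 1.792 ≈ 894 mg

894 mg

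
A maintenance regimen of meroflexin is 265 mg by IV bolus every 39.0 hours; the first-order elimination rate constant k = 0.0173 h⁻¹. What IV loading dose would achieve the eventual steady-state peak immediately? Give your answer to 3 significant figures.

540 mg

Accumulation ratio R = 1 / (1 − e^(−kτ)) = 1 / (1 − e^(−0.01730×39.0)) = 1 / (1 − 0.5093) = 2.038
Loading dose = maintenance dose × R = 265 × 2.038 ≈ 540 mg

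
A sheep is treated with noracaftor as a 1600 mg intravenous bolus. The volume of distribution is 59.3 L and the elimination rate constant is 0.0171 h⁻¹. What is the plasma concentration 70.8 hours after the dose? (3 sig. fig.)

C₀ = dose / V = 1600 / 59.3 = 26.98 µg/mL
C(t) = C₀ e^(−kt) = 26.98 × e^(−0.01710 × 70.8) = 26.98 × e^(−1.211) = 26.98 × 0.2980 ≈ 8.04 µg/mL

8.04 µg/mL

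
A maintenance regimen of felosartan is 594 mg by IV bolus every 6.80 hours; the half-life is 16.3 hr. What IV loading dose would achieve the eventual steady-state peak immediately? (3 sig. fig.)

2370 mg

k = ln 2 / 16.3 = 0.04252 hr⁻¹
Accumulation ratio R = 1 / (1 − e^(−kτ)) = 1 / (1 − e^(−0.04252×6.80)) = 1 / (1 − 0.7489) = 3.982
Loading dose = maintenance dose × R = 594 × 3.982 ≈ 2370 mg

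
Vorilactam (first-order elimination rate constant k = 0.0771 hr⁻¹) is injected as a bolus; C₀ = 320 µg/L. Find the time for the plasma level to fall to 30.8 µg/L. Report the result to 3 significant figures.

30.4 hours

C(t) = C₀ e^(−kt)  ⇒  t = ln(C₀/C) / k
t = ln(320/30.8) / 0.07710 = 2.341 / 0.07710 ≈ 30.4 hours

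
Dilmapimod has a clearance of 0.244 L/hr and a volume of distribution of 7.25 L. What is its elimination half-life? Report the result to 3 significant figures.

k = CL / V = 0.244 / 7.25 = 0.03366 hr⁻¹
t½ = ln 2 / k = ln 2 / 0.03366 ≈ 20.6 hours

20.6 hours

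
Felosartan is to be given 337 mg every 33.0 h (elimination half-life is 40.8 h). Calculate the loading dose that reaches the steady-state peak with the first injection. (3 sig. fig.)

k = ln 2 / 40.8 = 0.01699 h⁻¹
Accumulation ratio R = 1 / (1 − e^(−kτ)) = 1 / (1 − e^(−0.01699×33.0)) = 1 / (1 − 0.5708) = 2.330
Loading dose = maintenance dose × R = 337 × 2.330 ≈ 785 mg

785 mg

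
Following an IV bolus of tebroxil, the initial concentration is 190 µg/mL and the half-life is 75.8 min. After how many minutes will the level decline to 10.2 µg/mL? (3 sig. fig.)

320 minutes

k = ln 2 / 75.8 = 0.009144 min⁻¹
C(t) = C₀ e^(−kt)  ⇒  t = ln(C₀/C) / k
t = ln(190/10.2) / 0.009144 = 2.925 / 0.009144 ≈ 320 minutes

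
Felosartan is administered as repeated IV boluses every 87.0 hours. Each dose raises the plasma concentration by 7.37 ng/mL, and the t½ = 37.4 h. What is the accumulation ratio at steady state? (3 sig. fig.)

k = ln 2 / 37.4 = 0.01853 h⁻¹
Fraction remaining after one interval: e^(−kτ) = e^(−0.01853 × 87.0) = 0.1994
R = 1 / (1 − 0.1994) = 1 / 0.8006 ≈ 1.25

1.25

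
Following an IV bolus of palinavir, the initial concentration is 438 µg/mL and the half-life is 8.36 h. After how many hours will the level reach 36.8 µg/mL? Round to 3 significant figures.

k = ln 2 / 8.36 = 0.08291 h⁻¹
C(t) = C₀ e^(−kt)  ⇒  t = ln(C₀/C) / k
t = ln(438/36.8) / 0.08291 = 2.477 / 0.08291 ≈ 29.9 hours

29.9 hours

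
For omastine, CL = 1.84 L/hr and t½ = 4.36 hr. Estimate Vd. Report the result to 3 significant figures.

k = ln 2 / t½ = ln 2 / 4.36 = 0.1590 hr⁻¹
V = CL / k = 1.84 / 0.1590 ≈ 11.6 L

11.6 L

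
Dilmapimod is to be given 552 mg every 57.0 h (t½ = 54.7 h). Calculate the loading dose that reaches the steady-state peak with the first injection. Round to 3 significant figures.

k = ln 2 / 54.7 = 0.01267 h⁻¹
Accumulation ratio R = 1 / (1 − e^(−kτ)) = 1 / (1 − e^(−0.01267×57.0)) = 1 / (1 − 0.4856) = 1.944
Loading dose = maintenance dose × R = 552 × 1.944 ≈ 1070 mg

1070 mg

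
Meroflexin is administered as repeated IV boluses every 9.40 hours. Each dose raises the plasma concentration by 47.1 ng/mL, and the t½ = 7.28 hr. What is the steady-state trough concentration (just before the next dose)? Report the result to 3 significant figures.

k = ln 2 / 7.28 = 0.09521 hr⁻¹
Fraction remaining after one interval: e^(−kτ) = e^(−0.09521 × 9.40) = 0.4086
R = 1 / (1 − 0.4086) = 1.691
Css,max = 47.1 × 1.691 = 79.64 ng/mL
Css,min = Css,max × e^(−kτ) = 79.64 × 0.4086 ≈ 32.5 ng/mL

32.5 ng/mL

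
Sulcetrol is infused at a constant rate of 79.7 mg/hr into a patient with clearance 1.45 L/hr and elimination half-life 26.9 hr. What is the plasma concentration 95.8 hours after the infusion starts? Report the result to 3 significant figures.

Css = rate / CL = 79.7 / 1.45 = 54.97 mg/L
k = ln 2 / 26.9 = 0.02577 hr⁻¹
C(t) = Css (1 − e^(−kt)) = 54.97 × (1 − e^(−2.469)) = 54.97 × 0.9153 ≈ 50.3 mg/L

50.3 mg/L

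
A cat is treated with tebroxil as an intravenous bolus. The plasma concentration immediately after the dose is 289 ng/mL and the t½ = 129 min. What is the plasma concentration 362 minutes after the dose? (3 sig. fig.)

k = ln 2 / 129 = 0.005373 min⁻¹
C(t) = C₀ e^(−kt) = 289 × e^(−0.005373 × 362) = 289 × e^(−1.945) = 289 × 0.1430 ≈ 41.3 ng/mL

41.3 ng/mL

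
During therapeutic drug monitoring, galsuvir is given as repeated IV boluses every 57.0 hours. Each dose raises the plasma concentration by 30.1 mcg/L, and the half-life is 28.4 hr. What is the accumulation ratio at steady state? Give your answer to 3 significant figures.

k = ln 2 / 28.4 = 0.02441 hr⁻¹
Fraction remaining after one interval: e^(−kτ) = e^(−0.02441 × 57.0) = 0.2488
R = 1 / (1 − 0.2488) = 1 / 0.7512 ≈ 1.33

1.33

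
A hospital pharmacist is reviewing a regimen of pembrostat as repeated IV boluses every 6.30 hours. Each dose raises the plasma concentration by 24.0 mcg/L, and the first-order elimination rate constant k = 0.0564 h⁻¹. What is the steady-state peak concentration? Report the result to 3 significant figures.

Fraction remaining after one interval: e^(−kτ) = e^(−0.05640 × 6.30) = 0.7009
R = 1 / (1 − 0.7009) = 3.344
Css,max = 24.0 × 3.344 ≈ 80.3 mcg/L

80.3 mcg/L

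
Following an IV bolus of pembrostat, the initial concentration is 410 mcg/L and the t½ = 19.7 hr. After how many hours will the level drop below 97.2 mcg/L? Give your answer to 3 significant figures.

40.9 hours

k = ln 2 / 19.7 = 0.03519 hr⁻¹
C(t) = C₀ e^(−kt)  ⇒  t = ln(C₀/C) / k
t = ln(410/97.2) / 0.03519 = 1.439 / 0.03519 ≈ 40.9 hours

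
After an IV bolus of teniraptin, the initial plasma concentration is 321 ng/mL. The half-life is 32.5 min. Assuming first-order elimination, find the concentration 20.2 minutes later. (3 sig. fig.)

k = ln 2 / 32.5 = 0.02133 min⁻¹
C(t) = C₀ e^(−kt) = 321 × e^(−0.02133 × 20.2) = 321 × e^(−0.4308) = 321 × 0.6500 ≈ 209 ng/mL

209 ng/mL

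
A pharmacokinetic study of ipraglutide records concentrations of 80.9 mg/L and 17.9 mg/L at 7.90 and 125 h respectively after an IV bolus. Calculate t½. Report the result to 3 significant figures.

53.8 hours

k = ln(C₁/C₂) / (t₂ − t₁) = ln(80.9/17.9) / (125 − 7.90)
  = 1.508 / 117.1 = 0.01288 h⁻¹
t½ = ln 2 / k = ln 2 / 0.01288 ≈ 53.8 hours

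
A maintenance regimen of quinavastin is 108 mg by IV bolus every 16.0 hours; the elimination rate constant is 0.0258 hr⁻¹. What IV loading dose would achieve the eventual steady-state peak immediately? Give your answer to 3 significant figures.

Accumulation ratio R = 1 / (1 − e^(−kτ)) = 1 / (1 − e^(−0.02580×16.0)) = 1 / (1 − 0.6618) = 2.957
Loading dose = maintenance dose × R = 108 × 2.957 ≈ 319 mg

319 mg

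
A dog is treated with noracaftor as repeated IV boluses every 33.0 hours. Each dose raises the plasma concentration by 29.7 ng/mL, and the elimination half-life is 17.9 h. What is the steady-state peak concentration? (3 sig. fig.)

41.2 ng/mL

k = ln 2 / 17.9 = 0.03872 h⁻¹
Fraction remaining after one interval: e^(−kτ) = e^(−0.03872 × 33.0) = 0.2786
R = 1 / (1 − 0.2786) = 1.386
Css,max = 29.7 × 1.386 ≈ 41.2 ng/mL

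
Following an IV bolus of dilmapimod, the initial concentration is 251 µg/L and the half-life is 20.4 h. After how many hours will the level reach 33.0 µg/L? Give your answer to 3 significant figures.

59.7 hours

k = ln 2 / 20.4 = 0.03398 h⁻¹
C(t) = C₀ e^(−kt)  ⇒  t = ln(C₀/C) / k
t = ln(251/33.0) / 0.03398 = 2.029 / 0.03398 ≈ 59.7 hours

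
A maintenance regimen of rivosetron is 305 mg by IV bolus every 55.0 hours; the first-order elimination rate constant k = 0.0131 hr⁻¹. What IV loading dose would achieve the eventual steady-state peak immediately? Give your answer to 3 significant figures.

Accumulation ratio R = 1 / (1 − e^(−kτ)) = 1 / (1 − e^(−0.01310×55.0)) = 1 / (1 − 0.4865) = 1.947
Loading dose = maintenance dose × R = 305 × 1.947 ≈ 594 mg

594 mg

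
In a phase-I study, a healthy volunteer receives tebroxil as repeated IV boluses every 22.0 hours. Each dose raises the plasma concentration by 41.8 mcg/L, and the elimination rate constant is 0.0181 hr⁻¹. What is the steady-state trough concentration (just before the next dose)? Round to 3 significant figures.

Fraction remaining after one interval: e^(−kτ) = e^(−0.01810 × 22.0) = 0.6715
R = 1 / (1 − 0.6715) = 3.044
Css,max = 41.8 × 3.044 = 127.3 mcg/L
Css,min = Css,max × e^(−kτ) = 127.3 × 0.6715 ≈ 85.5 mcg/L

85.5 mcg/L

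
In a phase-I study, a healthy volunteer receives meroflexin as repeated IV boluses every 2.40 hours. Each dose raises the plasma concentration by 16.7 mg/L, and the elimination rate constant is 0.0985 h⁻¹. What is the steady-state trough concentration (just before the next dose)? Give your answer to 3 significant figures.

62.6 mg/L

Fraction remaining after one interval: e^(−kτ) = e^(−0.09850 × 2.40) = 0.7895
R = 1 / (1 − 0.7895) = 4.750
Css,max = 16.7 × 4.750 = 79.32 mg/L
Css,min = Css,max × e^(−kτ) = 79.32 × 0.7895 ≈ 62.6 mg/L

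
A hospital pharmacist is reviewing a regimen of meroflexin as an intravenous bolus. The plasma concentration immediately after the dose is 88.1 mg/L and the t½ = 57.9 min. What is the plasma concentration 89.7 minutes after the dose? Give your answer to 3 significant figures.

30.1 mg/L

k = ln 2 / 57.9 = 0.01197 min⁻¹
89.7 min is 1.549 half-lives, so C = 88.1 × (1/2)^1.549 = 88.1 × 0.3417 ≈ 30.1 mg/L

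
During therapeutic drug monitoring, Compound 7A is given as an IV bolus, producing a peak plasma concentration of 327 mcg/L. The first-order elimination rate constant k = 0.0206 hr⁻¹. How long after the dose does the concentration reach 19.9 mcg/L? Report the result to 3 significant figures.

C(t) = C₀ e^(−kt)  ⇒  t = ln(C₀/C) / k
t = ln(327/19.9) / 0.02060 = 2.799 / 0.02060 ≈ 136 hours

136 hours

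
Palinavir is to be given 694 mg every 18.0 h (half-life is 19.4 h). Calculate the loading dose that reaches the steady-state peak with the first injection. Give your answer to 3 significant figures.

k = ln 2 / 19.4 = 0.03573 h⁻¹
Accumulation ratio R = 1 / (1 − e^(−kτ)) = 1 / (1 − e^(−0.03573×18.0)) = 1 / (1 − 0.5256) = 2.108
Loading dose = maintenance dose × R = 694 × 2.108 ≈ 1460 mg

1460 mg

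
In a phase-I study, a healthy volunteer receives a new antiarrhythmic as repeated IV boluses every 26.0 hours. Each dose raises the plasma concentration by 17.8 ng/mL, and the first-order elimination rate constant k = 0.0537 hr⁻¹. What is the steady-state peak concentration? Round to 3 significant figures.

Fraction remaining after one interval: e^(−kτ) = e^(−0.05370 × 26.0) = 0.2475
R = 1 / (1 − 0.2475) = 1.329
Css,max = 17.8 × 1.329 ≈ 23.7 ng/mL

23.7 ng/mL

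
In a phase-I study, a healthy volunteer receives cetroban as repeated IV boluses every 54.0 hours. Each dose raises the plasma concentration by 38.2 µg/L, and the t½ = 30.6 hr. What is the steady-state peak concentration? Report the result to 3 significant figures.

k = ln 2 / 30.6 = 0.02265 hr⁻¹
Fraction remaining after one interval: e^(−kτ) = e^(−0.02265 × 54.0) = 0.2943
R = 1 / (1 − 0.2943) = 1.417
Css,max = 38.2 × 1.417 ≈ 54.1 µg/L

54.1 µg/L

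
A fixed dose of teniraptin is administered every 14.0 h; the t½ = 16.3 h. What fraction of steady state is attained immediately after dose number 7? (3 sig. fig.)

k = ln 2 / 16.3 = 0.04252 h⁻¹
f_n = 1 − e^(−nkτ) = 1 − e^(−7 × 0.04252 × 14.0) = 1 − e^(−4.167) = 1 − 0.01549 ≈ 0.985

0.985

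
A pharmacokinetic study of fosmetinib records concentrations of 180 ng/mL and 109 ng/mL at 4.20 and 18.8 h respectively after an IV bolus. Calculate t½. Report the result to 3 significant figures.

20.2 hours

k = ln(C₁/C₂) / (t₂ − t₁) = ln(180/109) / (18.8 − 4.20)
  = 0.5016 / 14.60 = 0.03436 h⁻¹
t½ = ln 2 / k = ln 2 / 0.03436 ≈ 20.2 hours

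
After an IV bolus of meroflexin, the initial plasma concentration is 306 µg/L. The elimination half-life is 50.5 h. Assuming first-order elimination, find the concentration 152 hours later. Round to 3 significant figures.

38.0 µg/L

k = ln 2 / 50.5 = 0.01373 h⁻¹
152 h is 3.010 half-lives, so C = 306 × (1/2)^3.010 = 306 × 0.1241 ≈ 38.0 µg/L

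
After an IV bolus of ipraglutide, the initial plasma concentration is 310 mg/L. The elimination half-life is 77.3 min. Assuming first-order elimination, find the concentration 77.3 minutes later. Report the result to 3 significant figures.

k = ln 2 / 77.3 = 0.008967 min⁻¹
C(t) = C₀ e^(−kt) = 310 × e^(−0.008967 × 77.3) = 310 × e^(−0.6931) = 310 × 0.5000 ≈ 155 mg/L

155 mg/L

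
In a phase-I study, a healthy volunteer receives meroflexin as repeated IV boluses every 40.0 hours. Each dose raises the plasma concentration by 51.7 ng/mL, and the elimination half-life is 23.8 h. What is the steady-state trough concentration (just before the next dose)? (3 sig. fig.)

23.4 ng/mL

k = ln 2 / 23.8 = 0.02912 h⁻¹
Fraction remaining after one interval: e^(−kτ) = e^(−0.02912 × 40.0) = 0.3119
R = 1 / (1 − 0.3119) = 1.453
Css,max = 51.7 × 1.453 = 75.14 ng/mL
Css,min = Css,max × e^(−kτ) = 75.14 × 0.3119 ≈ 23.4 ng/mL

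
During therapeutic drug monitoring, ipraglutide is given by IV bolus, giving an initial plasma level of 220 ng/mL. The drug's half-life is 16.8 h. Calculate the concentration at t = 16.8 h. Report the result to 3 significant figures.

110 ng/mL

k = ln 2 / 16.8 = 0.04126 h⁻¹
16.8 h is 1.000 half-lives, so C = 220 × (1/2)^1.000 = 220 × 0.5000 ≈ 110 ng/mL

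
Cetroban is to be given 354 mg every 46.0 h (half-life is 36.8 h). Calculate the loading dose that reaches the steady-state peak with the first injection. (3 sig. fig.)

611 mg

k = ln 2 / 36.8 = 0.01884 h⁻¹
Accumulation ratio R = 1 / (1 − e^(−kτ)) = 1 / (1 − e^(−0.01884×46.0)) = 1 / (1 − 0.4204) = 1.725
Loading dose = maintenance dose × R = 354 × 1.725 ≈ 611 mg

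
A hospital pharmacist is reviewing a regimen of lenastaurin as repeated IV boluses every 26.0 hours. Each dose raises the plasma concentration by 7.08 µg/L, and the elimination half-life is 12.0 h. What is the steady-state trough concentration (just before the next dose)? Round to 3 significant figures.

2.03 µg/L

k = ln 2 / 12.0 = 0.05776 h⁻¹
Fraction remaining after one interval: e^(−kτ) = e^(−0.05776 × 26.0) = 0.2227
R = 1 / (1 − 0.2227) = 1.287
Css,max = 7.08 × 1.287 = 9.109 µg/L
Css,min = Css,max × e^(−kτ) = 9.109 × 0.2227 ≈ 2.03 µg/L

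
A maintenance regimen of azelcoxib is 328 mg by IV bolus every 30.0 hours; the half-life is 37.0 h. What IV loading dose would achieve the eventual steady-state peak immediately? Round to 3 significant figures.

763 mg

k = ln 2 / 37.0 = 0.01873 h⁻¹
Accumulation ratio R = 1 / (1 − e^(−kτ)) = 1 / (1 − e^(−0.01873×30.0)) = 1 / (1 − 0.5701) = 2.326
Loading dose = maintenance dose × R = 328 × 2.326 ≈ 763 mg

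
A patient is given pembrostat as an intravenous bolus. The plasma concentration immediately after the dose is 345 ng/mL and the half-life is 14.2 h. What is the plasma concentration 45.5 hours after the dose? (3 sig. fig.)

37.4 ng/mL

k = ln 2 / 14.2 = 0.04881 h⁻¹
45.5 h is 3.204 half-lives, so C = 345 × (1/2)^3.204 = 345 × 0.1085 ≈ 37.4 ng/mL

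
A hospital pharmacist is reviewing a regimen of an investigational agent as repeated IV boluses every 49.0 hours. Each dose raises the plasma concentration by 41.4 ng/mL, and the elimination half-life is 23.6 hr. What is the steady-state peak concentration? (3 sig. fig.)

k = ln 2 / 23.6 = 0.02937 hr⁻¹
Fraction remaining after one interval: e^(−kτ) = e^(−0.02937 × 49.0) = 0.2371
R = 1 / (1 − 0.2371) = 1.311
Css,max = 41.4 × 1.311 ≈ 54.3 ng/mL

54.3 ng/mL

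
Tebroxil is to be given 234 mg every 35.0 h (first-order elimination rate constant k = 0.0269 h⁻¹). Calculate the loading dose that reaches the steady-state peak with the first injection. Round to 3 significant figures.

Accumulation ratio R = 1 / (1 − e^(−kτ)) = 1 / (1 − e^(−0.02690×35.0)) = 1 / (1 − 0.3900) = 1.639
Loading dose = maintenance dose × R = 234 × 1.639 ≈ 384 mg

384 mg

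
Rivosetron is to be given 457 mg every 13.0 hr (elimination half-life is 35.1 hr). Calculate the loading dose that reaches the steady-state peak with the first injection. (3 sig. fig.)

2020 mg

k = ln 2 / 35.1 = 0.01975 hr⁻¹
Accumulation ratio R = 1 / (1 − e^(−kτ)) = 1 / (1 − e^(−0.01975×13.0)) = 1 / (1 − 0.7736) = 4.417
Loading dose = maintenance dose × R = 457 × 4.417 ≈ 2020 mg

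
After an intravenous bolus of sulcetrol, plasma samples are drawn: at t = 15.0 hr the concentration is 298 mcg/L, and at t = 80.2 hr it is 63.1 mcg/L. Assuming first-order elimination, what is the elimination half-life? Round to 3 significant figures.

29.1 hours

k = ln(C₁/C₂) / (t₂ − t₁) = ln(298/63.1) / (80.2 − 15.0)
  = 1.552 / 65.20 = 0.02381 hr⁻¹
t½ = ln 2 / k = ln 2 / 0.02381 ≈ 29.1 hours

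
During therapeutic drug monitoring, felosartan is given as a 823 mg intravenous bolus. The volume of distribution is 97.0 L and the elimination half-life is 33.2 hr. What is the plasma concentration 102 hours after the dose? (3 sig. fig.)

1.01 µg/mL

C₀ = dose / V = 823 / 97.0 = 8.485 µg/mL
k = ln 2 / 33.2 = 0.02088 hr⁻¹
C(t) = C₀ e^(−kt) = 8.485 × e^(−0.02088 × 102) = 8.485 × e^(−2.130) = 8.485 × 0.1189 ≈ 1.01 µg/mL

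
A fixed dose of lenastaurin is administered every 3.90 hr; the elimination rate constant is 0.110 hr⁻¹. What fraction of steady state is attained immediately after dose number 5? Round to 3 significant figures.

0.883

f_n = 1 − e^(−nkτ) = 1 − e^(−5 × 0.1100 × 3.90) = 1 − e^(−2.145) = 1 − 0.1171 ≈ 0.883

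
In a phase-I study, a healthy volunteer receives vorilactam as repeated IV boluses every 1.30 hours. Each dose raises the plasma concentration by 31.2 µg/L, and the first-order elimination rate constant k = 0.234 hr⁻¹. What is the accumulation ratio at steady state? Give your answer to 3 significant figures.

3.81

Fraction remaining after one interval: e^(−kτ) = e^(−0.2340 × 1.30) = 0.7377
R = 1 / (1 − 0.7377) = 1 / 0.2623 ≈ 3.81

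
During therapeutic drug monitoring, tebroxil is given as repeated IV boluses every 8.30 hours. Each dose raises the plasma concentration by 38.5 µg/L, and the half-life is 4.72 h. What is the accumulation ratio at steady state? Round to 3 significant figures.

k = ln 2 / 4.72 = 0.1469 h⁻¹
Fraction remaining after one interval: e^(−kτ) = e^(−0.1469 × 8.30) = 0.2956
R = 1 / (1 − 0.2956) = 1 / 0.7044 ≈ 1.42

1.42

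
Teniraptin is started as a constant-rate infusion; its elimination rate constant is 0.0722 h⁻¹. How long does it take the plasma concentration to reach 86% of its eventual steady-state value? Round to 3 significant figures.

f = 1 − e^(−kt)  ⇒  t = −ln(1 − f) / k
t = −ln(1 − 0.86) / 0.07220 = 1.966 / 0.07220 ≈ 27.2 hours

27.2 hours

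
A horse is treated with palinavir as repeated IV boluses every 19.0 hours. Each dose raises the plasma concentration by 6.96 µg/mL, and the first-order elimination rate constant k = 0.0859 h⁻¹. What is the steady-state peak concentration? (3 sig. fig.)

8.65 µg/mL

Fraction remaining after one interval: e^(−kτ) = e^(−0.08590 × 19.0) = 0.1955
R = 1 / (1 − 0.1955) = 1.243
Css,max = 6.96 × 1.243 ≈ 8.65 µg/mL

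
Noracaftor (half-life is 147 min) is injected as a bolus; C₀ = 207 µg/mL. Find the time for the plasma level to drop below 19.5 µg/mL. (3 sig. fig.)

501 minutes

k = ln 2 / 147 = 0.004715 min⁻¹
C(t) = C₀ e^(−kt)  ⇒  t = ln(C₀/C) / k
t = ln(207/19.5) / 0.004715 = 2.362 / 0.004715 ≈ 501 minutes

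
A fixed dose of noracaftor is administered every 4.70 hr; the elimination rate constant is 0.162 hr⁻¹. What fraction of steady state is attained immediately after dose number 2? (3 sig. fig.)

0.782

f_n = 1 − e^(−nkτ) = 1 − e^(−2 × 0.1620 × 4.70) = 1 − e^(−1.523) = 1 − 0.2181 ≈ 0.782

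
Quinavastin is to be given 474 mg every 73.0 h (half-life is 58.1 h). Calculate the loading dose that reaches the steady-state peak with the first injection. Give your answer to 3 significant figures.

815 mg

k = ln 2 / 58.1 = 0.01193 h⁻¹
Accumulation ratio R = 1 / (1 − e^(−kτ)) = 1 / (1 − e^(−0.01193×73.0)) = 1 / (1 − 0.4186) = 1.720
Loading dose = maintenance dose × R = 474 × 1.720 ≈ 815 mg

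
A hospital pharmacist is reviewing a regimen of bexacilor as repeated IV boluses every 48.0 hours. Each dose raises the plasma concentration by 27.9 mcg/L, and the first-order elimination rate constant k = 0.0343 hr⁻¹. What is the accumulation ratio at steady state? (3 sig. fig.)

1.24

Fraction remaining after one interval: e^(−kτ) = e^(−0.03430 × 48.0) = 0.1927
R = 1 / (1 − 0.1927) = 1 / 0.8073 ≈ 1.24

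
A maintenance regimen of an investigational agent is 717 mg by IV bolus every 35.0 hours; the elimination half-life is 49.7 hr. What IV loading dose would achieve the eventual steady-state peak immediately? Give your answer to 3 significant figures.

1860 mg

k = ln 2 / 49.7 = 0.01395 hr⁻¹
Accumulation ratio R = 1 / (1 − e^(−kτ)) = 1 / (1 − e^(−0.01395×35.0)) = 1 / (1 − 0.6138) = 2.589
Loading dose = maintenance dose × R = 717 × 2.589 ≈ 1860 mg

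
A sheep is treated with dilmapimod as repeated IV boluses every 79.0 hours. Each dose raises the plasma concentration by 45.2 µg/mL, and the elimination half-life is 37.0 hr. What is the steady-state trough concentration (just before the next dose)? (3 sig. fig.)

k = ln 2 / 37.0 = 0.01873 hr⁻¹
Fraction remaining after one interval: e^(−kτ) = e^(−0.01873 × 79.0) = 0.2276
R = 1 / (1 − 0.2276) = 1.295
Css,max = 45.2 × 1.295 = 58.52 µg/mL
Css,min = Css,max × e^(−kτ) = 58.52 × 0.2276 ≈ 13.3 µg/mL

13.3 µg/mL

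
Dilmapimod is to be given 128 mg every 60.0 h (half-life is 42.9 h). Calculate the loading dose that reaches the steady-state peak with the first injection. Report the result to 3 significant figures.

k = ln 2 / 42.9 = 0.01616 h⁻¹
Accumulation ratio R = 1 / (1 − e^(−kτ)) = 1 / (1 − e^(−0.01616×60.0)) = 1 / (1 − 0.3793) = 1.611
Loading dose = maintenance dose × R = 128 × 1.611 ≈ 206 mg

206 mg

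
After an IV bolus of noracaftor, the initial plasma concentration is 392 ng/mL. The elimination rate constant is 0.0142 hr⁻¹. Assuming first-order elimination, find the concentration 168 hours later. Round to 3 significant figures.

C(t) = C₀ e^(−kt) = 392 × e^(−0.01420 × 168) = 392 × e^(−2.386) = 392 × 0.09203 ≈ 36.1 ng/mL

36.1 ng/mL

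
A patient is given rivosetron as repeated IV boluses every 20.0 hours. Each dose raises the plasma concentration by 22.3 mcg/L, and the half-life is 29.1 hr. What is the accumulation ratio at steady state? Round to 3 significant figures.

k = ln 2 / 29.1 = 0.02382 hr⁻¹
Fraction remaining after one interval: e^(−kτ) = e^(−0.02382 × 20.0) = 0.6210
R = 1 / (1 − 0.6210) = 1 / 0.3790 ≈ 2.64

2.64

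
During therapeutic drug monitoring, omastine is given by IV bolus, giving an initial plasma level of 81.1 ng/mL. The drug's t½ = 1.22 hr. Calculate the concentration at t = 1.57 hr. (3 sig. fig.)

k = ln 2 / 1.22 = 0.5682 hr⁻¹
1.57 hr is 1.287 half-lives, so C = 81.1 × (1/2)^1.287 = 81.1 × 0.4098 ≈ 33.2 ng/mL

33.2 ng/mL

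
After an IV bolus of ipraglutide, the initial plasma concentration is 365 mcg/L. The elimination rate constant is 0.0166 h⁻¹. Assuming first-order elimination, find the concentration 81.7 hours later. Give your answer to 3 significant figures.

94.0 mcg/L

C(t) = C₀ e^(−kt) = 365 × e^(−0.01660 × 81.7) = 365 × e^(−1.356) = 365 × 0.2576 ≈ 94.0 mcg/L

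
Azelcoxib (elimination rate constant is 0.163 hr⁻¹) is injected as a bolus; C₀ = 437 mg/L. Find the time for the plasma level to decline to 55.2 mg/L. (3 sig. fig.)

C(t) = C₀ e^(−kt)  ⇒  t = ln(C₀/C) / k
t = ln(437/55.2) / 0.1630 = 2.069 / 0.1630 ≈ 12.7 hours

12.7 hours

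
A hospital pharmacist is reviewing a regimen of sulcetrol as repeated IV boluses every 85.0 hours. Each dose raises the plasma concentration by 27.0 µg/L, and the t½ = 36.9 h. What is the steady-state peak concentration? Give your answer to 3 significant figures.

k = ln 2 / 36.9 = 0.01878 h⁻¹
Fraction remaining after one interval: e^(−kτ) = e^(−0.01878 × 85.0) = 0.2026
R = 1 / (1 − 0.2026) = 1.254
Css,max = 27.0 × 1.254 ≈ 33.9 µg/L

33.9 µg/L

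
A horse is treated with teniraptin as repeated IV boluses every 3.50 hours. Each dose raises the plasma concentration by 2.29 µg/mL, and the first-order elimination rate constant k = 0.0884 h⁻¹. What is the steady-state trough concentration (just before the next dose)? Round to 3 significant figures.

Fraction remaining after one interval: e^(−kτ) = e^(−0.08840 × 3.50) = 0.7339
R = 1 / (1 − 0.7339) = 3.758
Css,max = 2.29 × 3.758 = 8.605 µg/mL
Css,min = Css,max × e^(−kτ) = 8.605 × 0.7339 ≈ 6.32 µg/mL

6.32 µg/mL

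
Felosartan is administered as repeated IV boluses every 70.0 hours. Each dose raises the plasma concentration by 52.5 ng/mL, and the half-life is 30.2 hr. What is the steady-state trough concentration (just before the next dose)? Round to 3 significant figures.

13.2 ng/mL

k = ln 2 / 30.2 = 0.02295 hr⁻¹
Fraction remaining after one interval: e^(−kτ) = e^(−0.02295 × 70.0) = 0.2006
R = 1 / (1 − 0.2006) = 1.251
Css,max = 52.5 × 1.251 = 65.67 ng/mL
Css,min = Css,max × e^(−kτ) = 65.67 × 0.2006 ≈ 13.2 ng/mL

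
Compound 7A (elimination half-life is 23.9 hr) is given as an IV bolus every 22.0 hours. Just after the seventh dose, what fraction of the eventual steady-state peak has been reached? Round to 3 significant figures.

0.989

k = ln 2 / 23.9 = 0.02900 hr⁻¹
f_n = 1 − e^(−nkτ) = 1 − e^(−7 × 0.02900 × 22.0) = 1 − e^(−4.466) = 1 − 0.01149 ≈ 0.989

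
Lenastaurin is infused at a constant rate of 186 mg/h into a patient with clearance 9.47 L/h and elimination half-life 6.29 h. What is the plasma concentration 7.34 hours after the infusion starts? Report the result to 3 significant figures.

10.9 mg/L

Css = rate / CL = 186 / 9.47 = 19.64 mg/L
k = ln 2 / 6.29 = 0.1102 h⁻¹
C(t) = Css (1 − e^(−kt)) = 19.64 × (1 − e^(−0.8089)) = 19.64 × 0.5546 ≈ 10.9 mg/L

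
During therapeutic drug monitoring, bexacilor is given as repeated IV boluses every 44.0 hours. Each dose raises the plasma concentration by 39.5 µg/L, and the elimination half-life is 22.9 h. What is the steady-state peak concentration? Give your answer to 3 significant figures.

53.7 µg/L

k = ln 2 / 22.9 = 0.03027 h⁻¹
Fraction remaining after one interval: e^(−kτ) = e^(−0.03027 × 44.0) = 0.2640
R = 1 / (1 − 0.2640) = 1.359
Css,max = 39.5 × 1.359 ≈ 53.7 µg/L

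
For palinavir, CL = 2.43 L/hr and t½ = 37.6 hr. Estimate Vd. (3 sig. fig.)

k = ln 2 / t½ = ln 2 / 37.6 = 0.01843 hr⁻¹
V = CL / k = 2.43 / 0.01843 ≈ 132 L

132 L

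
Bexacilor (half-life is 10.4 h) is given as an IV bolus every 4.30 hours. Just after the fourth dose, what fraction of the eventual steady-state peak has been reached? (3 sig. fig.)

k = ln 2 / 10.4 = 0.06665 h⁻¹
f_n = 1 − e^(−nkτ) = 1 − e^(−4 × 0.06665 × 4.30) = 1 − e^(−1.146) = 1 − 0.3178 ≈ 0.682

0.682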